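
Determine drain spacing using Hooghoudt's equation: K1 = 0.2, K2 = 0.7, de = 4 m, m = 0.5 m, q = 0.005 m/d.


S^2 = 8*K2*de*m/q + 4*K1*m^2/q
S^2 = 8*0.7*4*0.5/0.005 + 4*0.2*0.5^2/0.005
S = sqrt(2280.0000)

47.7493 m


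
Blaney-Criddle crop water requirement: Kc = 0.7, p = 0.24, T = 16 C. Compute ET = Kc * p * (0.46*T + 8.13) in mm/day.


ET = Kc * p * (0.46*T + 8.13)
ET = 0.7 * 0.24 * (0.46*16 + 8.13)
ET = 0.7 * 0.24 * 15.4900

2.6023 mm/day


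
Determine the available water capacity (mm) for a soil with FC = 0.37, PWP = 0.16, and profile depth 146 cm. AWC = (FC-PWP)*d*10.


AWC = (FC - PWP) * d * 10
AWC = (0.37 - 0.16) * 146 * 10
AWC = 0.2100 * 146 * 10

306.6000 mm


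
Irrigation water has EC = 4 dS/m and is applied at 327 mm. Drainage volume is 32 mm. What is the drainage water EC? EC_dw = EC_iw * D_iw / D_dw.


EC_dw = EC_iw * D_iw / D_dw
EC_dw = 4 * 327 / 32
EC_dw = 1308 / 32

40.8750 dS/m


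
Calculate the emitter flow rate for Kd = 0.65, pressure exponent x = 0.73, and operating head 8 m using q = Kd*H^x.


q = Kd * H^x = 0.65 * 8^0.73 = 0.65 * 4.563055

2.9660 L/h


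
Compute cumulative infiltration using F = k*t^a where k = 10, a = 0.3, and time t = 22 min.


F = k * t^a = 10 * 22^0.3
F = 10 * 2.527707

25.2771 mm


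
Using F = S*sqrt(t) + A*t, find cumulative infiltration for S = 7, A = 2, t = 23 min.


F = S*sqrt(t) + A*t
F = 7*sqrt(23) + 2*23
F = 7*4.795832 + 46

79.5708 mm


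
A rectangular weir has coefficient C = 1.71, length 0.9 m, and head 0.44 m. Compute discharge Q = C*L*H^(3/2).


Q = C * L * H^(3/2) = 1.71 * 0.9 * 0.44^1.5 = 1.71 * 0.9 * 0.291863

0.4492 m^3/s


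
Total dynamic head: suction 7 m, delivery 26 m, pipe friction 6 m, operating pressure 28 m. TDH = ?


TDH = Hs + Hd + hf + Hp = 7 + 26 + 6 + 28 = 67

67 m


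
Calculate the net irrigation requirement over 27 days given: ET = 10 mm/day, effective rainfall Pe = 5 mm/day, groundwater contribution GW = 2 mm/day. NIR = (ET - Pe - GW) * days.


Daily deficit = ET - Pe - GW = 10 - 5 - 2 = 3 mm/day
NIR = 3 * 27 = 81 mm

81.0000 mm


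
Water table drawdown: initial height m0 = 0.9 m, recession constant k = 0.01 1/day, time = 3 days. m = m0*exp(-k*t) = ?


m = m0 * exp(-k*t)
m = 0.9 * exp(-0.01 * 3)
m = 0.9 * exp(-0.0300)

0.8734 m


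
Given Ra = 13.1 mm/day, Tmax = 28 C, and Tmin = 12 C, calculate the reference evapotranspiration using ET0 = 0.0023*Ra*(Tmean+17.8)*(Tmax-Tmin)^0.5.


Tmean = (Tmax + Tmin)/2 = (28 + 12)/2 = 20.0
ET0 = 0.0023 * 13.1 * (20.0 + 17.8) * sqrt(28 - 12)
ET0 = 0.0023 * 13.1 * 37.8 * 4.000000

4.5557 mm/day


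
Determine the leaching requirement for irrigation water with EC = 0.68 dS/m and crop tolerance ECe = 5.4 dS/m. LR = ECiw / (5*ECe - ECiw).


LR = ECiw / (5*ECe - ECiw)
LR = 0.68 / (5*5.4 - 0.68)
LR = 0.68 / 26.3200

0.0258


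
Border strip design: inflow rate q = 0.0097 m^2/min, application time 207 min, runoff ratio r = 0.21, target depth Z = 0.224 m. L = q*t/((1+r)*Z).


L = q*t/((1+r)*Z)
L = 0.0097*207/((1+0.21)*0.224)
L = 2.0079/0.27104

7.4081 m


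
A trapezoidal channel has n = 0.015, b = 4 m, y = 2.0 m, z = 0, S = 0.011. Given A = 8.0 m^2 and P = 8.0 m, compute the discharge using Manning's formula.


R = A/P = 8.0/8.0 = 1.000000
Q = (1/0.015) * 8.0 * 1.000000^(2/3) * 0.011^0.5

55.9365 m^3/s


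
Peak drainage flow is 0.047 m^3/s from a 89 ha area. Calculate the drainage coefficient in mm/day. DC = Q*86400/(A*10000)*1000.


DC = Q * 86400 / (A * 10000) * 1000
DC = 0.047 * 86400 / (89 * 10000) * 1000
DC = 4060800.0000 / 890000

4.5627 mm/day


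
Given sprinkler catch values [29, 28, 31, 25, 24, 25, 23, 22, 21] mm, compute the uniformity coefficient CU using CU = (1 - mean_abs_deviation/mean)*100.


mean = 25.333333 mm
MAD = 2.666667 mm
CU = (1 - 2.666667/25.333333)*100

89.4737 %


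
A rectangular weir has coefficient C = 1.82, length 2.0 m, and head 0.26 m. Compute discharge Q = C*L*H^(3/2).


Q = C * L * H^(3/2) = 1.82 * 2.0 * 0.26^1.5 = 1.82 * 2.0 * 0.132575

0.4826 m^3/s


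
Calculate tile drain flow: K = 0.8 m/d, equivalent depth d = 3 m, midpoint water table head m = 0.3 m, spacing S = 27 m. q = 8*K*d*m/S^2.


q = 8*K*d*m/S^2
q = 8*0.8*3*0.3/27^2
q = 5.7600 / 729

0.0079 m/d


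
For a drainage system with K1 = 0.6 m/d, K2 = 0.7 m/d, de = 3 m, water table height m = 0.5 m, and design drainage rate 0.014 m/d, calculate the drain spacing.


S^2 = 8*K2*de*m/q + 4*K1*m^2/q
S^2 = 8*0.7*3*0.5/0.014 + 4*0.6*0.5^2/0.014
S = sqrt(642.8571)

25.3546 m


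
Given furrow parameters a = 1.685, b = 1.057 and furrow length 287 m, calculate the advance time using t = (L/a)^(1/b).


t = (L/a)^(1/b)
t = (287/1.685)^(1/1.057)
t = 170.326409^(1/1.057)

129.1093 min


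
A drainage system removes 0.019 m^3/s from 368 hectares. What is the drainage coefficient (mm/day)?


DC = Q * 86400 / (A * 10000) * 1000
DC = 0.019 * 86400 / (368 * 10000) * 1000
DC = 1641600.0000 / 3680000

0.4461 mm/day


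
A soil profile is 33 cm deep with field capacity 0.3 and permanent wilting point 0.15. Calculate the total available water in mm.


AWC = (FC - PWP) * d * 10
AWC = (0.3 - 0.15) * 33 * 10
AWC = 0.1500 * 33 * 10

49.5000 mm


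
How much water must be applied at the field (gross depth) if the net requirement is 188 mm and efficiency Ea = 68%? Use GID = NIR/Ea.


Ea = 68% = 0.68
GID = NIR / Ea = 188 / 0.68 = 276.4706 mm

276.4706 mm


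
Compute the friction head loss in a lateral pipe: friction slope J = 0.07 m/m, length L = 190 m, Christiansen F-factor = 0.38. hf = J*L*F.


hf = J * L * F = 0.07 * 190 * 0.38 = 5.0540 m

5.0540 m


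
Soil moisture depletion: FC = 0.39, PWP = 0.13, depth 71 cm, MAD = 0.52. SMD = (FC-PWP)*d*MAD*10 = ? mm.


SMD = (FC - PWP) * d * MAD * 10
SMD = (0.39 - 0.13) * 71 * 0.52 * 10
SMD = 0.2600 * 71 * 0.52 * 10

95.9920 mm


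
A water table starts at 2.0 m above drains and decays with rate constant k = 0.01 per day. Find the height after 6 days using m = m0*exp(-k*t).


m = m0 * exp(-k*t)
m = 2.0 * exp(-0.01 * 6)
m = 2.0 * exp(-0.0600)

1.8835 m


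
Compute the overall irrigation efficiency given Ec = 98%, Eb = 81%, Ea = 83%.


Ec = 0.98, Eb = 0.81, Ea = 0.83
E = 0.98 * 0.81 * 0.83 * 100 = 65.8854%

65.8854 %


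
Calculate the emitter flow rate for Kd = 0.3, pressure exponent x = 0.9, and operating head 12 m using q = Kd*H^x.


q = Kd * H^x = 0.3 * 12^0.9 = 0.3 * 9.359726

2.8079 L/h


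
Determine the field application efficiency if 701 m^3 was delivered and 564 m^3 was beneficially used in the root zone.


Ea = V_root / V_field * 100 = 564 / 701 * 100 = 80.4565%

80.4565 %


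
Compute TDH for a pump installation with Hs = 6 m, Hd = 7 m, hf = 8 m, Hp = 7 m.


TDH = Hs + Hd + hf + Hp = 6 + 7 + 8 + 7 = 28

28 m


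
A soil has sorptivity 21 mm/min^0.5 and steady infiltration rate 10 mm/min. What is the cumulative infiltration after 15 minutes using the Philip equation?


F = S*sqrt(t) + A*t
F = 21*sqrt(15) + 10*15
F = 21*3.872983 + 150

231.3326 mm


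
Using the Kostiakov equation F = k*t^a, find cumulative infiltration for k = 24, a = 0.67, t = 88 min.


F = k * t^a = 24 * 88^0.67
F = 24 * 20.081835

481.9640 mm


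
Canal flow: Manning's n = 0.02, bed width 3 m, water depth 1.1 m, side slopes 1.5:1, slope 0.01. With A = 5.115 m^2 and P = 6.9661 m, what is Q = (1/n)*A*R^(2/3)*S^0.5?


R = A/P = 5.115/6.9661 = 0.734270
Q = (1/0.02) * 5.115 * 0.734270^(2/3) * 0.01^0.5

20.8155 m^3/s


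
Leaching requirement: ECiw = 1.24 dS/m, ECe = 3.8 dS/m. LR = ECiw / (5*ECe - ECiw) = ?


LR = ECiw / (5*ECe - ECiw)
LR = 1.24 / (5*3.8 - 1.24)
LR = 1.24 / 17.7600

0.0698


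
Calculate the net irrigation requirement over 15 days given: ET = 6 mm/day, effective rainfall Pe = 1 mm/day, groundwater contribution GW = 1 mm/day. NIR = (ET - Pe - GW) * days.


Daily deficit = ET - Pe - GW = 6 - 1 - 1 = 4 mm/day
NIR = 4 * 15 = 60 mm

60.0000 mm


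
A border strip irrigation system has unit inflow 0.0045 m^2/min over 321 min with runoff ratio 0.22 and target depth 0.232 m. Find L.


L = q*t/((1+r)*Z)
L = 0.0045*321/((1+0.22)*0.232)
L = 1.4445/0.28304

5.1035 m


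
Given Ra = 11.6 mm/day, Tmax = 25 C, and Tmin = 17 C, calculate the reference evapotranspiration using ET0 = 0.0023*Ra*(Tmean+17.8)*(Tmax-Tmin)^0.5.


Tmean = (Tmax + Tmin)/2 = (25 + 17)/2 = 21.0
ET0 = 0.0023 * 11.6 * (21.0 + 17.8) * sqrt(25 - 17)
ET0 = 0.0023 * 11.6 * 38.8 * 2.828427

2.9279 mm/day


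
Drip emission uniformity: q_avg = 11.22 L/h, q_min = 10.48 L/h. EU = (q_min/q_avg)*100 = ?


EU = (q_min/q_avg)*100 = (10.48/11.22)*100 = 93.4046%

93.4046 %


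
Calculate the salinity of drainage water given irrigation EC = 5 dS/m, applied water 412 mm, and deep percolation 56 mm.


EC_dw = EC_iw * D_iw / D_dw
EC_dw = 5 * 412 / 56
EC_dw = 2060 / 56

36.7857 dS/m


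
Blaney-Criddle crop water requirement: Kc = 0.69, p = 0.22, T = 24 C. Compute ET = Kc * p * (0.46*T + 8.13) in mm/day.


ET = Kc * p * (0.46*T + 8.13)
ET = 0.69 * 0.22 * (0.46*24 + 8.13)
ET = 0.69 * 0.22 * 19.1700

2.9100 mm/day


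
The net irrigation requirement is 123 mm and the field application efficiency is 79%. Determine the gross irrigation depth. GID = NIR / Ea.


Ea = 79% = 0.79
GID = NIR / Ea = 123 / 0.79 = 155.6962 mm

155.6962 mm


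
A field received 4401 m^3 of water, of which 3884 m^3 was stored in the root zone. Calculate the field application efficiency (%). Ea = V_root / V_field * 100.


Ea = V_root / V_field * 100 = 3884 / 4401 * 100 = 88.2527%

88.2527 %


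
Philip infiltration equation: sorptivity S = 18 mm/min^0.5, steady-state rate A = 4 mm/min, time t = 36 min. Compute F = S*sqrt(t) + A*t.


F = S*sqrt(t) + A*t
F = 18*sqrt(36) + 4*36
F = 18*6.000000 + 144

252.0000 mm


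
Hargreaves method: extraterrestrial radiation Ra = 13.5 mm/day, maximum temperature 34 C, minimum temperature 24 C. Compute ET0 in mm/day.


Tmean = (Tmax + Tmin)/2 = (34 + 24)/2 = 29.0
ET0 = 0.0023 * 13.5 * (29.0 + 17.8) * sqrt(34 - 24)
ET0 = 0.0023 * 13.5 * 46.8 * 3.162278

4.5952 mm/day


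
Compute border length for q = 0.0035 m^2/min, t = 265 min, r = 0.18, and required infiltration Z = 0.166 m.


L = q*t/((1+r)*Z)
L = 0.0035*265/((1+0.18)*0.166)
L = 0.9275/0.19588

4.7350 m


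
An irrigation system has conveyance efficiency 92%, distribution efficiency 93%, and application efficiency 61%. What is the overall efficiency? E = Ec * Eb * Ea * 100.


Ec = 0.92, Eb = 0.93, Ea = 0.61
E = 0.92 * 0.93 * 0.61 * 100 = 52.1916%

52.1916 %


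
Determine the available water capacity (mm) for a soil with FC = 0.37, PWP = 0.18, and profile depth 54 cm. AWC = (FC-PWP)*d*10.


AWC = (FC - PWP) * d * 10
AWC = (0.37 - 0.18) * 54 * 10
AWC = 0.1900 * 54 * 10

102.6000 mm


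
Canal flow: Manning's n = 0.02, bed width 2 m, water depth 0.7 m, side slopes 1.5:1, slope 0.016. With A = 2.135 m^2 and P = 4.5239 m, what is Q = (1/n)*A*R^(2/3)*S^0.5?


R = A/P = 2.135/4.5239 = 0.471938
Q = (1/0.02) * 2.135 * 0.471938^(2/3) * 0.016^0.5

8.1850 m^3/s


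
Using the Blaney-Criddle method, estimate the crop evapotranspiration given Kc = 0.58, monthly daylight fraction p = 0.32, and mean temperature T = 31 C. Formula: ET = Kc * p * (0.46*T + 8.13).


ET = Kc * p * (0.46*T + 8.13)
ET = 0.58 * 0.32 * (0.46*31 + 8.13)
ET = 0.58 * 0.32 * 22.3900

4.1556 mm/day


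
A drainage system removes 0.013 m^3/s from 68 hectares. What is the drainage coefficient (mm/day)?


DC = Q * 86400 / (A * 10000) * 1000
DC = 0.013 * 86400 / (68 * 10000) * 1000
DC = 1123200.0000 / 680000

1.6518 mm/day


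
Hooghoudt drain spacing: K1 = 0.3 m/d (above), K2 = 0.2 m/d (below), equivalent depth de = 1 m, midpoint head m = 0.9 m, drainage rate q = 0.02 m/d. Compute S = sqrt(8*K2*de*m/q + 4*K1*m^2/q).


S^2 = 8*K2*de*m/q + 4*K1*m^2/q
S^2 = 8*0.2*1*0.9/0.02 + 4*0.3*0.9^2/0.02
S = sqrt(120.6000)

10.9818 m


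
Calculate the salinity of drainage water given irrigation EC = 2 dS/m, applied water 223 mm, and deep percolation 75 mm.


EC_dw = EC_iw * D_iw / D_dw
EC_dw = 2 * 223 / 75
EC_dw = 446 / 75

5.9467 dS/m


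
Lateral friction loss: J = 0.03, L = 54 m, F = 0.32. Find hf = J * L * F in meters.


hf = J * L * F = 0.03 * 54 * 0.32 = 0.5184 m

0.5184 m


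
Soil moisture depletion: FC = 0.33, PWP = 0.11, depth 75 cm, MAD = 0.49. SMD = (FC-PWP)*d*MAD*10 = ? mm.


SMD = (FC - PWP) * d * MAD * 10
SMD = (0.33 - 0.11) * 75 * 0.49 * 10
SMD = 0.2200 * 75 * 0.49 * 10

80.8500 mm


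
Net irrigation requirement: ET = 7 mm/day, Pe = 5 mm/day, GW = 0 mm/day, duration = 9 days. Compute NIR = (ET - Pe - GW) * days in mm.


Daily deficit = ET - Pe - GW = 7 - 5 - 0 = 2 mm/day
NIR = 2 * 9 = 18 mm

18.0000 mm


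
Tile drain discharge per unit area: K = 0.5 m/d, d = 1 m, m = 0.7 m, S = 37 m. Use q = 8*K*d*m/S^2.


q = 8*K*d*m/S^2
q = 8*0.5*1*0.7/37^2
q = 2.8000 / 1369

0.0020 m/d


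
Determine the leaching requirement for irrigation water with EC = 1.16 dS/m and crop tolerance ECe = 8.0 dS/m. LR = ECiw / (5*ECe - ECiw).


LR = ECiw / (5*ECe - ECiw)
LR = 1.16 / (5*8.0 - 1.16)
LR = 1.16 / 38.8400

0.0299


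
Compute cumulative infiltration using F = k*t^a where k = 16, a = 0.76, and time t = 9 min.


F = k * t^a = 16 * 9^0.76
F = 16 * 5.311587

84.9854 mm


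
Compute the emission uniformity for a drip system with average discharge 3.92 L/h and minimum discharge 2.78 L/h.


EU = (q_min/q_avg)*100 = (2.78/3.92)*100 = 70.9184%

70.9184 %


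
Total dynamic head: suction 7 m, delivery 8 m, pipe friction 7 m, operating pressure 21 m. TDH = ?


TDH = Hs + Hd + hf + Hp = 7 + 8 + 7 + 21 = 43

43 m


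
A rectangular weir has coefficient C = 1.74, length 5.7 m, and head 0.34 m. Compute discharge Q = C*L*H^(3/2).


Q = C * L * H^(3/2) = 1.74 * 5.7 * 0.34^1.5 = 1.74 * 5.7 * 0.198252

1.9663 m^3/s


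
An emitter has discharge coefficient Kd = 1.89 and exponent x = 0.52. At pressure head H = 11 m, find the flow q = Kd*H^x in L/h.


q = Kd * H^x = 1.89 * 11^0.52 = 1.89 * 3.479559

6.5764 L/h


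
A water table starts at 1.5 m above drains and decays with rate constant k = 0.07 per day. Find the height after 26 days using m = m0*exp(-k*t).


m = m0 * exp(-k*t)
m = 1.5 * exp(-0.07 * 26)
m = 1.5 * exp(-1.8200)

0.2430 m


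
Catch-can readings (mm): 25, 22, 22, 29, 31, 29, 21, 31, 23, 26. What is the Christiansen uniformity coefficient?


mean = 25.900000 mm
MAD = 3.300000 mm
CU = (1 - 3.300000/25.900000)*100

87.2587 %


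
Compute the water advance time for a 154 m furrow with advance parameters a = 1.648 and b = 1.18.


t = (L/a)^(1/b)
t = (154/1.648)^(1/1.18)
t = 93.446602^(1/1.18)

46.7702 min


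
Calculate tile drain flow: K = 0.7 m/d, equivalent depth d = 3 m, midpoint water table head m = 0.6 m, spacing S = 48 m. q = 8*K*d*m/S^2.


q = 8*K*d*m/S^2
q = 8*0.7*3*0.6/48^2
q = 10.0800 / 2304

0.0044 m/d


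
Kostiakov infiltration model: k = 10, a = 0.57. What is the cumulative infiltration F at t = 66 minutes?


F = k * t^a = 10 * 66^0.57
F = 10 * 10.892813

108.9281 mm


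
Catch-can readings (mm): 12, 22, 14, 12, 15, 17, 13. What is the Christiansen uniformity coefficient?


mean = 15.000000 mm
MAD = 2.571429 mm
CU = (1 - 2.571429/15.000000)*100

82.8571 %


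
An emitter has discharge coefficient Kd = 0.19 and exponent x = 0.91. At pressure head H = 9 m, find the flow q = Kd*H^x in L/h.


q = Kd * H^x = 0.19 * 9^0.91 = 0.19 * 7.385173

1.4032 L/h


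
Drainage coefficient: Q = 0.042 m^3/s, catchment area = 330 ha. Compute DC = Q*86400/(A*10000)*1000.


DC = Q * 86400 / (A * 10000) * 1000
DC = 0.042 * 86400 / (330 * 10000) * 1000
DC = 3628800.0000 / 3300000

1.0996 mm/day


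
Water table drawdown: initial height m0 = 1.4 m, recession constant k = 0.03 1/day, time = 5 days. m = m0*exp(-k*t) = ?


m = m0 * exp(-k*t)
m = 1.4 * exp(-0.03 * 5)
m = 1.4 * exp(-0.1500)

1.2050 m


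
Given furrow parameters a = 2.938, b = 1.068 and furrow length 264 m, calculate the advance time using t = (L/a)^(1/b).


t = (L/a)^(1/b)
t = (264/2.938)^(1/1.068)
t = 89.857046^(1/1.068)

67.4790 min


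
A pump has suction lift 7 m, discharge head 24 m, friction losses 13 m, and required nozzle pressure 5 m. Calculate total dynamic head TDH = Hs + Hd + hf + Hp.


TDH = Hs + Hd + hf + Hp = 7 + 24 + 13 + 5 = 49

49 m


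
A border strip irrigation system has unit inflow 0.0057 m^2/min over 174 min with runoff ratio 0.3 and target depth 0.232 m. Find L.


L = q*t/((1+r)*Z)
L = 0.0057*174/((1+0.3)*0.232)
L = 0.9918/0.3016

3.2885 m


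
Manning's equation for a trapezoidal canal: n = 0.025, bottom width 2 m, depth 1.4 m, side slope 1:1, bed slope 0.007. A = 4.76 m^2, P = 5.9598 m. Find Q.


R = A/P = 4.76/5.9598 = 0.798685
Q = (1/0.025) * 4.76 * 0.798685^(2/3) * 0.007^0.5

13.7130 m^3/s


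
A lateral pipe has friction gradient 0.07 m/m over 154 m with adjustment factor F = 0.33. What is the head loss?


hf = J * L * F = 0.07 * 154 * 0.33 = 3.5574 m

3.5574 m


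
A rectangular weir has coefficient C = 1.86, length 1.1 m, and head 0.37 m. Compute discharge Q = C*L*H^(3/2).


Q = C * L * H^(3/2) = 1.86 * 1.1 * 0.37^1.5 = 1.86 * 1.1 * 0.225062

0.4605 m^3/s


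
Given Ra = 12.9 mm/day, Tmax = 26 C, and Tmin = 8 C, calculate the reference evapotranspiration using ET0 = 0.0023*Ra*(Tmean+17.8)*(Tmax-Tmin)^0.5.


Tmean = (Tmax + Tmin)/2 = (26 + 8)/2 = 17.0
ET0 = 0.0023 * 12.9 * (17.0 + 17.8) * sqrt(26 - 8)
ET0 = 0.0023 * 12.9 * 34.8 * 4.242641

4.3806 mm/day


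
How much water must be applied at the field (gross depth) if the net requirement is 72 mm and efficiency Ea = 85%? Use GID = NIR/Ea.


Ea = 85% = 0.85
GID = NIR / Ea = 72 / 0.85 = 84.7059 mm

84.7059 mm


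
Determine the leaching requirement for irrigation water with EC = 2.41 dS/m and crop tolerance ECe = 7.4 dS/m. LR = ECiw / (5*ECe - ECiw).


LR = ECiw / (5*ECe - ECiw)
LR = 2.41 / (5*7.4 - 2.41)
LR = 2.41 / 34.5900

0.0697


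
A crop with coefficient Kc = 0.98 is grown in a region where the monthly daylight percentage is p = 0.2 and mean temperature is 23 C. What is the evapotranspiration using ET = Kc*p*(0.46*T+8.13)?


ET = Kc * p * (0.46*T + 8.13)
ET = 0.98 * 0.2 * (0.46*23 + 8.13)
ET = 0.98 * 0.2 * 18.7100

3.6672 mm/day


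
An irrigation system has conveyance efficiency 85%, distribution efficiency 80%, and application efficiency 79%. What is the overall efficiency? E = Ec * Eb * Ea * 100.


Ec = 0.85, Eb = 0.8, Ea = 0.79
E = 0.85 * 0.8 * 0.79 * 100 = 53.7200%

53.7200 %


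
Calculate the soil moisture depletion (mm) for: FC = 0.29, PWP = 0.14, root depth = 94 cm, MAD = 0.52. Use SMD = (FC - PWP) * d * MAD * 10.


SMD = (FC - PWP) * d * MAD * 10
SMD = (0.29 - 0.14) * 94 * 0.52 * 10
SMD = 0.1500 * 94 * 0.52 * 10

73.3200 mm


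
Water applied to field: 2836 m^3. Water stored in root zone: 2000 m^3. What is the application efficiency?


Ea = V_root / V_field * 100 = 2000 / 2836 * 100 = 70.5219%

70.5219 %


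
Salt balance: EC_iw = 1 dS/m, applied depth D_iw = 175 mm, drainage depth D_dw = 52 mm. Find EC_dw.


EC_dw = EC_iw * D_iw / D_dw
EC_dw = 1 * 175 / 52
EC_dw = 175 / 52

3.3654 dS/m


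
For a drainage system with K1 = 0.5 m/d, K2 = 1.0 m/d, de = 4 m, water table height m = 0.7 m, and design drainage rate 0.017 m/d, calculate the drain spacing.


S^2 = 8*K2*de*m/q + 4*K1*m^2/q
S^2 = 8*1.0*4*0.7/0.017 + 4*0.5*0.7^2/0.017
S = sqrt(1375.2941)

37.0850 m


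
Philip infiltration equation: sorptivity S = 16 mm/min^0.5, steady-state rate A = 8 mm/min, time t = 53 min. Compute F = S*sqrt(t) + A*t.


F = S*sqrt(t) + A*t
F = 16*sqrt(53) + 8*53
F = 16*7.280110 + 424

540.4818 mm


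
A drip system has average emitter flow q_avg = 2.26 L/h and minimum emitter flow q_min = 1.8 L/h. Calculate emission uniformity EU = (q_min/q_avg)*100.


EU = (q_min/q_avg)*100 = (1.8/2.26)*100 = 79.6460%

79.6460 %


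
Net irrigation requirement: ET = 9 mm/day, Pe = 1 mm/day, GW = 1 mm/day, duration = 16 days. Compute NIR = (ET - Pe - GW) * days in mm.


Daily deficit = ET - Pe - GW = 9 - 1 - 1 = 7 mm/day
NIR = 7 * 16 = 112 mm

112.0000 mm


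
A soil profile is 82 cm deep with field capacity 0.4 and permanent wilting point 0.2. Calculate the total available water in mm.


AWC = (FC - PWP) * d * 10
AWC = (0.4 - 0.2) * 82 * 10
AWC = 0.2000 * 82 * 10

164.0000 mm


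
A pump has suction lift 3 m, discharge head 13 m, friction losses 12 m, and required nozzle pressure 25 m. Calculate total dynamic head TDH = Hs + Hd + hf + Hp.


TDH = Hs + Hd + hf + Hp = 3 + 13 + 12 + 25 = 53

53 m


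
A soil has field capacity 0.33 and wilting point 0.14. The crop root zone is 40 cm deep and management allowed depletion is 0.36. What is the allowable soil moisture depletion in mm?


SMD = (FC - PWP) * d * MAD * 10
SMD = (0.33 - 0.14) * 40 * 0.36 * 10
SMD = 0.1900 * 40 * 0.36 * 10

27.3600 mm


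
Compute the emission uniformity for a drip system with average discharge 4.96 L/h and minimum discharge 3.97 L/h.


EU = (q_min/q_avg)*100 = (3.97/4.96)*100 = 80.0403%

80.0403 %


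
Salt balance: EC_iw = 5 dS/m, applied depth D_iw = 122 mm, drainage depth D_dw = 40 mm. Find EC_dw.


EC_dw = EC_iw * D_iw / D_dw
EC_dw = 5 * 122 / 40
EC_dw = 610 / 40

15.2500 dS/m


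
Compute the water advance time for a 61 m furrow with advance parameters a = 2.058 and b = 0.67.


t = (L/a)^(1/b)
t = (61/2.058)^(1/0.67)
t = 29.640428^(1/0.67)

157.3412 min


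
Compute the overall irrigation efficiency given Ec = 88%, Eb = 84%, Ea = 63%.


Ec = 0.88, Eb = 0.84, Ea = 0.63
E = 0.88 * 0.84 * 0.63 * 100 = 46.5696%

46.5696 %


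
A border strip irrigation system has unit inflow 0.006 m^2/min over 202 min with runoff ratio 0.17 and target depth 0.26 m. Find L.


L = q*t/((1+r)*Z)
L = 0.006*202/((1+0.17)*0.26)
L = 1.212/0.3042

3.9842 m


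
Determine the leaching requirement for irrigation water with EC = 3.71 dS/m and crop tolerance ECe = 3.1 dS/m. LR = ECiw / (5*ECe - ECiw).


LR = ECiw / (5*ECe - ECiw)
LR = 3.71 / (5*3.1 - 3.71)
LR = 3.71 / 11.7900

0.3147


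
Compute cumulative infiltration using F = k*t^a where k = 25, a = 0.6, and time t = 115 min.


F = k * t^a = 25 * 115^0.6
F = 25 * 17.235294

430.8823 mm


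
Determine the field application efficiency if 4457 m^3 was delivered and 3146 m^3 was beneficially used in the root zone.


Ea = V_root / V_field * 100 = 3146 / 4457 * 100 = 70.5856%

70.5856 %


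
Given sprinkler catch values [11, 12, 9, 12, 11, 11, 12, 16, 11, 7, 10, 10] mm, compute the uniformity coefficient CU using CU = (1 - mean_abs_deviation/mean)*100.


mean = 11.000000 mm
MAD = 1.333333 mm
CU = (1 - 1.333333/11.000000)*100

87.8788 %


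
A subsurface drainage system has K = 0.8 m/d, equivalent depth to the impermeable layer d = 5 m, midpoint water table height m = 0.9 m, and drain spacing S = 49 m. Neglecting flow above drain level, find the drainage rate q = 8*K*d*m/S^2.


q = 8*K*d*m/S^2
q = 8*0.8*5*0.9/49^2
q = 28.8000 / 2401

0.0120 m/d


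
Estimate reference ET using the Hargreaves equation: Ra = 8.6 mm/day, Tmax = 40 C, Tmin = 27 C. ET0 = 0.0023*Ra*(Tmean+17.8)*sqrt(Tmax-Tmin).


Tmean = (Tmax + Tmin)/2 = (40 + 27)/2 = 33.5
ET0 = 0.0023 * 8.6 * (33.5 + 17.8) * sqrt(40 - 27)
ET0 = 0.0023 * 8.6 * 51.3 * 3.605551

3.6586 mm/day


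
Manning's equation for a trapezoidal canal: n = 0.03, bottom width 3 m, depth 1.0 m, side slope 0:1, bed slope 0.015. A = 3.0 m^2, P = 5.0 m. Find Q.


R = A/P = 3.0/5.0 = 0.600000
Q = (1/0.03) * 3.0 * 0.600000^(2/3) * 0.015^0.5

8.7126 m^3/s


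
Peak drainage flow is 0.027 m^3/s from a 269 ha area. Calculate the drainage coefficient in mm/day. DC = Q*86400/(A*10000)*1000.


DC = Q * 86400 / (A * 10000) * 1000
DC = 0.027 * 86400 / (269 * 10000) * 1000
DC = 2332800.0000 / 2690000

0.8672 mm/day


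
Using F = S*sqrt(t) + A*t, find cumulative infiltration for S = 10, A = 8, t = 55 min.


F = S*sqrt(t) + A*t
F = 10*sqrt(55) + 8*55
F = 10*7.416198 + 440

514.1620 mm


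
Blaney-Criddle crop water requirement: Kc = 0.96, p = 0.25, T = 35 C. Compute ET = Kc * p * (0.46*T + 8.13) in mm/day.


ET = Kc * p * (0.46*T + 8.13)
ET = 0.96 * 0.25 * (0.46*35 + 8.13)
ET = 0.96 * 0.25 * 24.2300

5.8152 mm/day


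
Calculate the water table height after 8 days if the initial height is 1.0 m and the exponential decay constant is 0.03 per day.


m = m0 * exp(-k*t)
m = 1.0 * exp(-0.03 * 8)
m = 1.0 * exp(-0.2400)

0.7866 m


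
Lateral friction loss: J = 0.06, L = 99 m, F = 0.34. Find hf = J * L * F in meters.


hf = J * L * F = 0.06 * 99 * 0.34 = 2.0196 m

2.0196 m


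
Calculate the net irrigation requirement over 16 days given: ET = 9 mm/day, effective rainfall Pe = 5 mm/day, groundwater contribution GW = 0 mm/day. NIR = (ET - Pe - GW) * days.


Daily deficit = ET - Pe - GW = 9 - 5 - 0 = 4 mm/day
NIR = 4 * 16 = 64 mm

64.0000 mm


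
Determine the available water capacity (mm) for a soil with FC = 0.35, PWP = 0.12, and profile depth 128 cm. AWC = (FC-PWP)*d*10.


AWC = (FC - PWP) * d * 10
AWC = (0.35 - 0.12) * 128 * 10
AWC = 0.2300 * 128 * 10

294.4000 mm


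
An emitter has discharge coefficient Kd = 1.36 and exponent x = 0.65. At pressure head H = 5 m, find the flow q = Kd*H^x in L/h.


q = Kd * H^x = 1.36 * 5^0.65 = 1.36 * 2.846627

3.8714 L/h


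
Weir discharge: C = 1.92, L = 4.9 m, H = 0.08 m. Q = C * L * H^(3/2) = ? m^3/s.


Q = C * L * H^(3/2) = 1.92 * 4.9 * 0.08^1.5 = 1.92 * 4.9 * 0.022627

0.2129 m^3/s


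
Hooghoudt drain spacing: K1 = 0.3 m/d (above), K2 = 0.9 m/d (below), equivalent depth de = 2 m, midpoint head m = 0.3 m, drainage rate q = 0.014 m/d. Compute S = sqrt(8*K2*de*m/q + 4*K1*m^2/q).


S^2 = 8*K2*de*m/q + 4*K1*m^2/q
S^2 = 8*0.9*2*0.3/0.014 + 4*0.3*0.3^2/0.014
S = sqrt(316.2857)

17.7844 m


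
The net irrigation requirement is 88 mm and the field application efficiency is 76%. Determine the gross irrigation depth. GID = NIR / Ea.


Ea = 76% = 0.76
GID = NIR / Ea = 88 / 0.76 = 115.7895 mm

115.7895 mm


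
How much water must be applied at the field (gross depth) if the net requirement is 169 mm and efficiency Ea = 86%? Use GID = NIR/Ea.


Ea = 86% = 0.86
GID = NIR / Ea = 169 / 0.86 = 196.5116 mm

196.5116 mm


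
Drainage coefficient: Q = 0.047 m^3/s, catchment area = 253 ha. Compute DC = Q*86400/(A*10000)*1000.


DC = Q * 86400 / (A * 10000) * 1000
DC = 0.047 * 86400 / (253 * 10000) * 1000
DC = 4060800.0000 / 2530000

1.6051 mm/day


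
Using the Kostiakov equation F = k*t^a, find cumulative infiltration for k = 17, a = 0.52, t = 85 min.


F = k * t^a = 17 * 85^0.52
F = 17 * 10.076225

171.2958 mm


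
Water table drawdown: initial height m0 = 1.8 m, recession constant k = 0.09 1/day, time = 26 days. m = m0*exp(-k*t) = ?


m = m0 * exp(-k*t)
m = 1.8 * exp(-0.09 * 26)
m = 1.8 * exp(-2.3400)

0.1734 m


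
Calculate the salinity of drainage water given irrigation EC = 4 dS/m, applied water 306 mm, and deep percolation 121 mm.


EC_dw = EC_iw * D_iw / D_dw
EC_dw = 4 * 306 / 121
EC_dw = 1224 / 121

10.1157 dS/m


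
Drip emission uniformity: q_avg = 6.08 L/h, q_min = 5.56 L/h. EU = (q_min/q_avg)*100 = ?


EU = (q_min/q_avg)*100 = (5.56/6.08)*100 = 91.4474%

91.4474 %


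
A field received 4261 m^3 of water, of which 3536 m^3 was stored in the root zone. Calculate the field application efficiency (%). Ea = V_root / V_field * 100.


Ea = V_root / V_field * 100 = 3536 / 4261 * 100 = 82.9852%

82.9852 %


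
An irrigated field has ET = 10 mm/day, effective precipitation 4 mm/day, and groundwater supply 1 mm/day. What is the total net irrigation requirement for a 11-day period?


Daily deficit = ET - Pe - GW = 10 - 4 - 1 = 5 mm/day
NIR = 5 * 11 = 55 mm

55.0000 mm


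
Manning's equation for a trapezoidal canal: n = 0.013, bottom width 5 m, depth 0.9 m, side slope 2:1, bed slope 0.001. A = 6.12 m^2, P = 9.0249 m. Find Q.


R = A/P = 6.12/9.0249 = 0.678124
Q = (1/0.013) * 6.12 * 0.678124^(2/3) * 0.001^0.5

11.4907 m^3/s


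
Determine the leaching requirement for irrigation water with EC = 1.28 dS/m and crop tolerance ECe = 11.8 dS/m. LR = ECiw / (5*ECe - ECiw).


LR = ECiw / (5*ECe - ECiw)
LR = 1.28 / (5*11.8 - 1.28)
LR = 1.28 / 57.7200

0.0222


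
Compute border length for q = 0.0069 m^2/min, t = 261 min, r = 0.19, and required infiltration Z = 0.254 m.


L = q*t/((1+r)*Z)
L = 0.0069*261/((1+0.19)*0.254)
L = 1.8009/0.30226

5.9581 m


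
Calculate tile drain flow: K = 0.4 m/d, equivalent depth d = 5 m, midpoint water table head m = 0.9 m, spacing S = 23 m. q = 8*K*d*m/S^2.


q = 8*K*d*m/S^2
q = 8*0.4*5*0.9/23^2
q = 14.4000 / 529

0.0272 m/d


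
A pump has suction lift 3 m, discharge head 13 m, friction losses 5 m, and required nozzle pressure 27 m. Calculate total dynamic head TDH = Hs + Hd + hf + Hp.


TDH = Hs + Hd + hf + Hp = 3 + 13 + 5 + 27 = 48

48 m


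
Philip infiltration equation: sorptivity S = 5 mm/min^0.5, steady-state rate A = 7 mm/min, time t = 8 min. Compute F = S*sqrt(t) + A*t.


F = S*sqrt(t) + A*t
F = 5*sqrt(8) + 7*8
F = 5*2.828427 + 56

70.1421 mm


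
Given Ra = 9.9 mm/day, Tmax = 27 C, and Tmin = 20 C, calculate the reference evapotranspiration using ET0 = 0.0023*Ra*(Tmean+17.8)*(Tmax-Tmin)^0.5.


Tmean = (Tmax + Tmin)/2 = (27 + 20)/2 = 23.5
ET0 = 0.0023 * 9.9 * (23.5 + 17.8) * sqrt(27 - 20)
ET0 = 0.0023 * 9.9 * 41.3 * 2.645751

2.4881 mm/day


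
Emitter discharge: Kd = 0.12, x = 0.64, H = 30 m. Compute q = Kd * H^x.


q = Kd * H^x = 0.12 * 30^0.64 = 0.12 * 8.817746

1.0581 L/h


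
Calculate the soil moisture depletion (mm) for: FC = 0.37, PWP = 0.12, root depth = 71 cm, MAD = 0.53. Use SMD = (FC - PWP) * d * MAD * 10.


SMD = (FC - PWP) * d * MAD * 10
SMD = (0.37 - 0.12) * 71 * 0.53 * 10
SMD = 0.2500 * 71 * 0.53 * 10

94.0750 mm


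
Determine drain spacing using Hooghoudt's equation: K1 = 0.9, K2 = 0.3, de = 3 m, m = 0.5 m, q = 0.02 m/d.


S^2 = 8*K2*de*m/q + 4*K1*m^2/q
S^2 = 8*0.3*3*0.5/0.02 + 4*0.9*0.5^2/0.02
S = sqrt(225.0000)

15.0000 m


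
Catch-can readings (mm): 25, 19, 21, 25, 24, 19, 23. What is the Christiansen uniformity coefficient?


mean = 22.285714 mm
MAD = 2.244898 mm
CU = (1 - 2.244898/22.285714)*100

89.9267 %


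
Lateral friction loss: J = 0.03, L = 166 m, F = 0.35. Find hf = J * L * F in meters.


hf = J * L * F = 0.03 * 166 * 0.35 = 1.7430 m

1.7430 m


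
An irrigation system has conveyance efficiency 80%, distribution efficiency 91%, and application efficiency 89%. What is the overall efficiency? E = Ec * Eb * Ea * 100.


Ec = 0.8, Eb = 0.91, Ea = 0.89
E = 0.8 * 0.91 * 0.89 * 100 = 64.7920%

64.7920 %


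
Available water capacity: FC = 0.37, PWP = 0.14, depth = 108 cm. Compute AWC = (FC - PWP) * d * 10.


AWC = (FC - PWP) * d * 10
AWC = (0.37 - 0.14) * 108 * 10
AWC = 0.2300 * 108 * 10

248.4000 mm


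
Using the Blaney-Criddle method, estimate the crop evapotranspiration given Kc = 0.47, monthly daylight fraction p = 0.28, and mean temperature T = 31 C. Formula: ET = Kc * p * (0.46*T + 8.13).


ET = Kc * p * (0.46*T + 8.13)
ET = 0.47 * 0.28 * (0.46*31 + 8.13)
ET = 0.47 * 0.28 * 22.3900

2.9465 mm/day


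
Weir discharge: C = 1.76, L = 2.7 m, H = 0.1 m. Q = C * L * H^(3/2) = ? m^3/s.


Q = C * L * H^(3/2) = 1.76 * 2.7 * 0.1^1.5 = 1.76 * 2.7 * 0.031623

0.1503 m^3/s


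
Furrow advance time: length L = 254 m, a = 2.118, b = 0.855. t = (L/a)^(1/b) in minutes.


t = (L/a)^(1/b)
t = (254/2.118)^(1/0.855)
t = 119.924457^(1/0.855)

270.0667 min


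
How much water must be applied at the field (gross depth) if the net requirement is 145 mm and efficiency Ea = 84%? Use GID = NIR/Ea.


Ea = 84% = 0.84
GID = NIR / Ea = 145 / 0.84 = 172.6190 mm

172.6190 mm


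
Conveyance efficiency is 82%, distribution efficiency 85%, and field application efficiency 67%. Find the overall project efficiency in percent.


Ec = 0.82, Eb = 0.85, Ea = 0.67
E = 0.82 * 0.85 * 0.67 * 100 = 46.6990%

46.6990 %


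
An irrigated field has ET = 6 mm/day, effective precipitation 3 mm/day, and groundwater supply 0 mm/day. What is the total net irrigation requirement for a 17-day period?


Daily deficit = ET - Pe - GW = 6 - 3 - 0 = 3 mm/day
NIR = 3 * 17 = 51 mm

51.0000 mm


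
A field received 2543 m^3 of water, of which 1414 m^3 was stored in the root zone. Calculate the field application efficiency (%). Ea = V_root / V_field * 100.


Ea = V_root / V_field * 100 = 1414 / 2543 * 100 = 55.6036%

55.6036 %


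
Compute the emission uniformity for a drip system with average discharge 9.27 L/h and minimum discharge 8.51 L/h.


EU = (q_min/q_avg)*100 = (8.51/9.27)*100 = 91.8015%

91.8015 %


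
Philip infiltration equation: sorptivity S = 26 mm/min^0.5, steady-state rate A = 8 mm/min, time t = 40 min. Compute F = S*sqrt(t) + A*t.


F = S*sqrt(t) + A*t
F = 26*sqrt(40) + 8*40
F = 26*6.324555 + 320

484.4384 mm


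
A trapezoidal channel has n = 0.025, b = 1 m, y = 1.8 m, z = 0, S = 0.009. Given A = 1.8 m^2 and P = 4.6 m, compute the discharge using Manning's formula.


R = A/P = 1.8/4.6 = 0.391304
Q = (1/0.025) * 1.8 * 0.391304^(2/3) * 0.009^0.5

3.6542 m^3/s


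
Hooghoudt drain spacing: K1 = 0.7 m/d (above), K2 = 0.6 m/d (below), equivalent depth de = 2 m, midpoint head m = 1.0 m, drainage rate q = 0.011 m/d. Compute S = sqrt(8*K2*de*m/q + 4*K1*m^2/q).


S^2 = 8*K2*de*m/q + 4*K1*m^2/q
S^2 = 8*0.6*2*1.0/0.011 + 4*0.7*1.0^2/0.011
S = sqrt(1127.2727)

33.5749 m


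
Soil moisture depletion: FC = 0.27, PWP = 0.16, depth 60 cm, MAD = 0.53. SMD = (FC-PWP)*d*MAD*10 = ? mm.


SMD = (FC - PWP) * d * MAD * 10
SMD = (0.27 - 0.16) * 60 * 0.53 * 10
SMD = 0.1100 * 60 * 0.53 * 10

34.9800 mm


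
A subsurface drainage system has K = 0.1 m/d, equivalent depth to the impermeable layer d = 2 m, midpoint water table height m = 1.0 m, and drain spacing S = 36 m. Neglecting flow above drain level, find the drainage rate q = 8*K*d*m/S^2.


q = 8*K*d*m/S^2
q = 8*0.1*2*1.0/36^2
q = 1.6000 / 1296

0.0012 m/d


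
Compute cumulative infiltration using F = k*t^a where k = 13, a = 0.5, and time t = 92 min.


F = k * t^a = 13 * 92^0.5
F = 13 * 9.591663

124.6916 mm


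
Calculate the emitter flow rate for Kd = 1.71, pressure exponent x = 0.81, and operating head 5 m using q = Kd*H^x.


q = Kd * H^x = 1.71 * 5^0.81 = 1.71 * 3.682695

6.2974 L/h


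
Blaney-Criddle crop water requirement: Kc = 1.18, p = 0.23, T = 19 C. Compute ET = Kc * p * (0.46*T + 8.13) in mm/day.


ET = Kc * p * (0.46*T + 8.13)
ET = 1.18 * 0.23 * (0.46*19 + 8.13)
ET = 1.18 * 0.23 * 16.8700

4.5785 mm/day


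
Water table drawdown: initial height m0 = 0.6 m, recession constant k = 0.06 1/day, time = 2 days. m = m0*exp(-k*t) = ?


m = m0 * exp(-k*t)
m = 0.6 * exp(-0.06 * 2)
m = 0.6 * exp(-0.1200)

0.5322 m


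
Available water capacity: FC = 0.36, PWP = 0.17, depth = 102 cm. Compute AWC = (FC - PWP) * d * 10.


AWC = (FC - PWP) * d * 10
AWC = (0.36 - 0.17) * 102 * 10
AWC = 0.1900 * 102 * 10

193.8000 mm


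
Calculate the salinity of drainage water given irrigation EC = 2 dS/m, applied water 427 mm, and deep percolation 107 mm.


EC_dw = EC_iw * D_iw / D_dw
EC_dw = 2 * 427 / 107
EC_dw = 854 / 107

7.9813 dS/m


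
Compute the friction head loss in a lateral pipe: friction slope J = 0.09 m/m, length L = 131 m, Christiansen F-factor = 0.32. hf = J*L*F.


hf = J * L * F = 0.09 * 131 * 0.32 = 3.7728 m

3.7728 m


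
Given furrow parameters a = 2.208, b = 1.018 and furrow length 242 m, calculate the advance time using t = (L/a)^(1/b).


t = (L/a)^(1/b)
t = (242/2.208)^(1/1.018)
t = 109.601449^(1/1.018)

100.8669 min


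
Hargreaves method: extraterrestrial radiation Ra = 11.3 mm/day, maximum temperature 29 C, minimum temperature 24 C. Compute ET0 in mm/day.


Tmean = (Tmax + Tmin)/2 = (29 + 24)/2 = 26.5
ET0 = 0.0023 * 11.3 * (26.5 + 17.8) * sqrt(29 - 24)
ET0 = 0.0023 * 11.3 * 44.3 * 2.236068

2.5745 mm/day


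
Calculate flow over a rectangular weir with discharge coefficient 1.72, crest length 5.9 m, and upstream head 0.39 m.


Q = C * L * H^(3/2) = 1.72 * 5.9 * 0.39^1.5 = 1.72 * 5.9 * 0.243555

2.4716 m^3/s


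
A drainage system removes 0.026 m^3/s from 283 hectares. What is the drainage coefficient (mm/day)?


DC = Q * 86400 / (A * 10000) * 1000
DC = 0.026 * 86400 / (283 * 10000) * 1000
DC = 2246400.0000 / 2830000

0.7938 mm/day


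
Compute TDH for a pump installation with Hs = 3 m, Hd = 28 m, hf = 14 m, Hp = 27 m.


TDH = Hs + Hd + hf + Hp = 3 + 28 + 14 + 27 = 72

72 m


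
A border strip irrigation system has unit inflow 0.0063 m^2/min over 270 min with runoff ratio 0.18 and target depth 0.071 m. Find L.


L = q*t/((1+r)*Z)
L = 0.0063*270/((1+0.18)*0.071)
L = 1.701/0.08378

20.3032 m


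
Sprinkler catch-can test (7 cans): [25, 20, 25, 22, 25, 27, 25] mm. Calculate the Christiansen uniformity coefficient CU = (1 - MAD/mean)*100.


mean = 24.142857 mm
MAD = 1.795918 mm
CU = (1 - 1.795918/24.142857)*100

92.5613 %


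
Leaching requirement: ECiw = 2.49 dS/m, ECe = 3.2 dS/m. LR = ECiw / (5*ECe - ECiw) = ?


LR = ECiw / (5*ECe - ECiw)
LR = 2.49 / (5*3.2 - 2.49)
LR = 2.49 / 13.5100

0.1843


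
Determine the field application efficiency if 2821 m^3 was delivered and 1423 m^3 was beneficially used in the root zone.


Ea = V_root / V_field * 100 = 1423 / 2821 * 100 = 50.4431%

50.4431 %


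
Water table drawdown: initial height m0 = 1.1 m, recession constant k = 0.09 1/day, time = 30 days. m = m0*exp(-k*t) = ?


m = m0 * exp(-k*t)
m = 1.1 * exp(-0.09 * 30)
m = 1.1 * exp(-2.7000)

0.0739 m


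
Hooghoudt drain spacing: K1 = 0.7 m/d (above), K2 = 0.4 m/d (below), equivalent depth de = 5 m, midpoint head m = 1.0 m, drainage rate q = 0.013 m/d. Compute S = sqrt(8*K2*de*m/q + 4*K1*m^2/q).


S^2 = 8*K2*de*m/q + 4*K1*m^2/q
S^2 = 8*0.4*5*1.0/0.013 + 4*0.7*1.0^2/0.013
S = sqrt(1446.1538)

38.0283 m


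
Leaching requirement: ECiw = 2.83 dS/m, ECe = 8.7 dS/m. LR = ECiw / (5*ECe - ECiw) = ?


LR = ECiw / (5*ECe - ECiw)
LR = 2.83 / (5*8.7 - 2.83)
LR = 2.83 / 40.6700

0.0696


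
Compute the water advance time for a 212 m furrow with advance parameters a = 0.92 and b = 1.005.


t = (L/a)^(1/b)
t = (212/0.92)^(1/1.005)
t = 230.434783^(1/1.005)

224.2818 min


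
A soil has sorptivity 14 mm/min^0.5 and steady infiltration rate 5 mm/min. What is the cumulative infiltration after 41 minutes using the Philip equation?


F = S*sqrt(t) + A*t
F = 14*sqrt(41) + 5*41
F = 14*6.403124 + 205

294.6437 mm


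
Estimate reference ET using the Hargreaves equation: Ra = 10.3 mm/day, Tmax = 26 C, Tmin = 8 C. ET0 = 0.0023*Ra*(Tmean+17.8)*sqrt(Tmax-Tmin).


Tmean = (Tmax + Tmin)/2 = (26 + 8)/2 = 17.0
ET0 = 0.0023 * 10.3 * (17.0 + 17.8) * sqrt(26 - 8)
ET0 = 0.0023 * 10.3 * 34.8 * 4.242641

3.4977 mm/day


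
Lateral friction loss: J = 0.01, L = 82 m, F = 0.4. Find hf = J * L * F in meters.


hf = J * L * F = 0.01 * 82 * 0.4 = 0.3280 m

0.3280 m


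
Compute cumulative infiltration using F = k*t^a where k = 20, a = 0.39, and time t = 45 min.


F = k * t^a = 20 * 45^0.39
F = 20 * 4.413193

88.2639 mm


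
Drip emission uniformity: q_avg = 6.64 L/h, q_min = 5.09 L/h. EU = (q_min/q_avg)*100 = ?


EU = (q_min/q_avg)*100 = (5.09/6.64)*100 = 76.6566%

76.6566 %


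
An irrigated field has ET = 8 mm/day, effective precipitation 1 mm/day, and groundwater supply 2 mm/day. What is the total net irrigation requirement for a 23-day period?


Daily deficit = ET - Pe - GW = 8 - 1 - 2 = 5 mm/day
NIR = 5 * 23 = 115 mm

115.0000 mm
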